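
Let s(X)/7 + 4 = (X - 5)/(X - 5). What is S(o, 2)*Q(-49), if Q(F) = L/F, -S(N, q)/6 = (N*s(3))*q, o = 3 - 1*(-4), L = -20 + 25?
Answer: -180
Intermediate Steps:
L = 5
o = 7 (o = 3 + 4 = 7)
s(X) = -21 (s(X) = -28 + 7*((X - 5)/(X - 5)) = -28 + 7*((-5 + X)/(-5 + X)) = -28 + 7*1 = -28 + 7 = -21)
S(N, q) = 126*N*q (S(N, q) = -6*N*(-21)*q = -6*(-21*N)*q = -(-126)*N*q = 126*N*q)
Q(F) = 5/F
S(o, 2)*Q(-49) = (126*7*2)*(5/(-49)) = 1764*(5*(-1/49)) = 1764*(-5/49) = -180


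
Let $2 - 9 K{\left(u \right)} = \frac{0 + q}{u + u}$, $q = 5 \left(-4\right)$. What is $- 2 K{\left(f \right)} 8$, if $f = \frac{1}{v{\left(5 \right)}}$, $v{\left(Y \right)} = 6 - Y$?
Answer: $- \frac{64}{3} \approx -21.333$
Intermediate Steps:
$f = 1$ ($f = \frac{1}{6 - 5} = 1^{-1} = 1$)
$q = -20$
$K{\left(u \right)} = \frac{2}{9} + \frac{10}{9 u}$ ($K{\left(u \right)} = \frac{2}{9} - \frac{\left(0 - 20\right) \frac{1}{u + u}}{9} = \frac{2}{9} - \frac{\left(-20\right) \frac{1}{2 u}}{9} = \frac{2}{9} - \frac{\left(-10\right) \frac{1}{u}}{9} = \frac{2}{9} + \frac{10}{9 u}$)
$- 2 K{\left(f \right)} 8 = - 2 \frac{2 \left(5 + 1\right)}{9 \cdot 1} \cdot 8 = - 2 \cdot \frac{2}{9} \cdot 1 \cdot 6 \cdot 8 = \left(-2\right) \frac{4}{3} \cdot 8 = \left(- \frac{8}{3}\right) 8 = - \frac{64}{3}$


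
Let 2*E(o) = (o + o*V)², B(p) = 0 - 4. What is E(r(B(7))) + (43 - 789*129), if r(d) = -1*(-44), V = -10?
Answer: -23330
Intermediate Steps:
B(p) = -4
r(d) = 44
E(o) = 81*o²/2 (E(o) = (o + o*(-10))²/2 = (o - 10*o)²/2 = (-9*o)²/2 = (81*o²)/2 = 81*o²/2)
E(r(B(7))) + (43 - 789*129) = (81/2)*44² + (43 - 789*129) = (81/2)*1936 + (43 - 101781) = 78408 - 101738 = -23330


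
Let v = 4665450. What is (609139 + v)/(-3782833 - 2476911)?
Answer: -5274589/6259744 ≈ -0.84262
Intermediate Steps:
(609139 + v)/(-3782833 - 2476911) = (609139 + 4665450)/(-3782833 - 2476911) = 5274589/(-6259744) = 5274589*(-1/6259744) = -5274589/6259744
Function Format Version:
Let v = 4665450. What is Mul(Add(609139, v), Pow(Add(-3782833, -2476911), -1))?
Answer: Rational(-5274589, 6259744) ≈ -0.84262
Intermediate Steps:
Mul(Add(609139, v), Pow(Add(-3782833, -2476911), -1)) = Mul(Add(609139, 4665450), Pow(Add(-3782833, -2476911), -1)) = Mul(5274589, Pow(-6259744, -1)) = Mul(5274589, Rational(-1, 6259744)) = Rational(-5274589, 6259744)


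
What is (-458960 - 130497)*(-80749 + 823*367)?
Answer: -130442118444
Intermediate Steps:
(-458960 - 130497)*(-80749 + 823*367) = -589457*(-80749 + 302041) = -589457*221292 = -130442118444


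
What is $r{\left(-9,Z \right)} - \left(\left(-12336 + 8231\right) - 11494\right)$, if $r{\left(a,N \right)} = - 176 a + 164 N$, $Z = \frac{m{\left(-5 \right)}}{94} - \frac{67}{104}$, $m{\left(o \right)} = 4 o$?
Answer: $\frac{20825877}{1222} \approx 17042.0$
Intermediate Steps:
$Z = - \frac{4189}{4888}$ ($Z = \frac{4 \left(-5\right)}{94} - \frac{67}{104} = \left(-20\right) \frac{1}{94} - \frac{67}{104} = - \frac{10}{47} - \frac{67}{104} = - \frac{4189}{4888} \approx -0.857$)
$r{\left(-9,Z \right)} - \left(\left(-12336 + 8231\right) - 11494\right) = \left(\left(-176\right) \left(-9\right) + 164 \left(- \frac{4189}{4888}\right)\right) - \left(\left(-12336 + 8231\right) - 11494\right) = \left(1584 - \frac{171749}{1222}\right) - \left(-4105 - 11494\right) = \frac{1763899}{1222} - -15599 = \frac{1763899}{1222} + 15599 = \frac{20825877}{1222}$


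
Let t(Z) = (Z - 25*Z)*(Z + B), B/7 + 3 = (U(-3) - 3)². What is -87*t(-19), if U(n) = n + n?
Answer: -20907144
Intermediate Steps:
U(n) = 2*n
B = 546 (B = -21 + 7*(2*(-3) - 3)² = -21 + 7*(-6 - 3)² = -21 + 7*(-9)² = -21 + 7*81 = -21 + 567 = 546)
t(Z) = -24*Z*(546 + Z) (t(Z) = (Z - 25*Z)*(Z + 546) = (-24*Z)*(546 + Z) = -24*Z*(546 + Z))
-87*t(-19) = -(-2088)*(-19)*(546 - 19) = -(-2088)*(-19)*527 = -87*240312 = -20907144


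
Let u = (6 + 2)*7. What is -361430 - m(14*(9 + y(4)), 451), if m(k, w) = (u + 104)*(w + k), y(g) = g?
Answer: -462710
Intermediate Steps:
u = 56 (u = 8*7 = 56)
m(k, w) = 160*k + 160*w (m(k, w) = (56 + 104)*(w + k) = 160*(k + w) = 160*k + 160*w)
-361430 - m(14*(9 + y(4)), 451) = -361430 - (160*(14*(9 + 4)) + 160*451) = -361430 - (160*(14*13) + 72160) = -361430 - (160*182 + 72160) = -361430 - (29120 + 72160) = -361430 - 1*101280 = -361430 - 101280 = -462710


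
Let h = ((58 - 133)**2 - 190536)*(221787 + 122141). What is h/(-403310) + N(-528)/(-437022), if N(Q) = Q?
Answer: 2316073507899388/14687945235 ≈ 1.5769e+5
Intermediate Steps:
h = -63596070408 (h = ((-75)**2 - 190536)*343928 = (5625 - 190536)*343928 = -184911*343928 = -63596070408)
h/(-403310) + N(-528)/(-437022) = -63596070408/(-403310) - 528/(-437022) = -63596070408*(-1/403310) - 528*(-1/437022) = 31798035204/201655 + 88/72837 = 2316073507899388/14687945235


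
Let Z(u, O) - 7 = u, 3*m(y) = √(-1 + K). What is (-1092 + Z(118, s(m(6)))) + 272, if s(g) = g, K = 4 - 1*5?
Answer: -695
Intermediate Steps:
K = -1 (K = 4 - 5 = -1)
m(y) = I*√2/3 (m(y) = √(-1 - 1)/3 = √(-2)/3 = (I*√2)/3 = I*√2/3)
Z(u, O) = 7 + u
(-1092 + Z(118, s(m(6)))) + 272 = (-1092 + (7 + 118)) + 272 = (-1092 + 125) + 272 = -967 + 272 = -695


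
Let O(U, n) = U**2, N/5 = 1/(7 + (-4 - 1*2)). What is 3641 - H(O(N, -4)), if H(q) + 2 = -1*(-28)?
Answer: 3615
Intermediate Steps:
N = 5 (N = 5/(7 + (-4 - 1*2)) = 5/(7 + (-4 - 2)) = 5/(7 - 6) = 5/1 = 5*1 = 5)
H(q) = 26 (H(q) = -2 - 1*(-28) = -2 + 28 = 26)
3641 - H(O(N, -4)) = 3641 - 1*26 = 3641 - 26 = 3615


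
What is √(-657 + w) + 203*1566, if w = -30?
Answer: 317898 + I*√687 ≈ 3.179e+5 + 26.211*I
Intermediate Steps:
√(-657 + w) + 203*1566 = √(-657 - 30) + 203*1566 = √(-687) + 317898 = I*√687 + 317898 = 317898 + I*√687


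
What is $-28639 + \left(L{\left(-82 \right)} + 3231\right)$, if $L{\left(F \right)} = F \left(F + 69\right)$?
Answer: $-24342$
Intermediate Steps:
$L{\left(F \right)} = F \left(69 + F\right)$
$-28639 + \left(L{\left(-82 \right)} + 3231\right) = -28639 + \left(- 82 \left(69 - 82\right) + 3231\right) = -28639 + \left(\left(-82\right) \left(-13\right) + 3231\right) = -28639 + \left(1066 + 3231\right) = -28639 + 4297 = -24342$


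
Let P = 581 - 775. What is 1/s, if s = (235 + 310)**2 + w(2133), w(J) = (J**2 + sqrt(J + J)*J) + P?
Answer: 2423260/11734673568563 - 6399*sqrt(474)/23469347137126 ≈ 2.0057e-7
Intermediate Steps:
P = -194
w(J) = -194 + J**2 + sqrt(2)*J**(3/2) (w(J) = (J**2 + sqrt(J + J)*J) - 194 = (J**2 + sqrt(2*J)*J) - 194 = (J**2 + (sqrt(2)*sqrt(J))*J) - 194 = (J**2 + sqrt(2)*J**(3/2)) - 194 = -194 + J**2 + sqrt(2)*J**(3/2))
s = 4846520 + 6399*sqrt(474) (s = (235 + 310)**2 + (-194 + 2133**2 + sqrt(2)*2133**(3/2)) = 545**2 + (-194 + 4549689 + sqrt(2)*(6399*sqrt(237))) = 297025 + (-194 + 4549689 + 6399*sqrt(474)) = 297025 + (4549495 + 6399*sqrt(474)) = 4846520 + 6399*sqrt(474) ≈ 4.9858e+6)
1/s = 1/(4846520 + 6399*sqrt(474))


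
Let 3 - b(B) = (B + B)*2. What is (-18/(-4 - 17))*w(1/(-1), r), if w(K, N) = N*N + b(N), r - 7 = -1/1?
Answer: 90/7 ≈ 12.857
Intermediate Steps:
b(B) = 3 - 4*B (b(B) = 3 - (B + B)*2 = 3 - 2*B*2 = 3 - 4*B)
r = 6 (r = 7 - 1/1 = 7 - 1*1 = 7 - 1 = 6)
w(K, N) = 3 + N² - 4*N (w(K, N) = N*N + (3 - 4*N) = N² + (3 - 4*N) = 3 + N² - 4*N)
(-18/(-4 - 17))*w(1/(-1), r) = (-18/(-4 - 17))*(3 + 6² - 4*6) = (-18/(-21))*(3 + 36 - 24) = -1/21*(-18)*15 = (6/7)*15 = 90/7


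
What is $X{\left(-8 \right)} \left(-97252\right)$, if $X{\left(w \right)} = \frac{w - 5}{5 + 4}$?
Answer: $\frac{1264276}{9} \approx 1.4048 \cdot 10^{5}$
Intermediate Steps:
$X{\left(w \right)} = - \frac{5}{9} + \frac{w}{9}$ ($X{\left(w \right)} = \frac{-5 + w}{9} = \left(-5 + w\right) \frac{1}{9} = - \frac{5}{9} + \frac{w}{9}$)
$X{\left(-8 \right)} \left(-97252\right) = \left(- \frac{5}{9} + \frac{1}{9} \left(-8\right)\right) \left(-97252\right) = \left(- \frac{5}{9} - \frac{8}{9}\right) \left(-97252\right) = \left(- \frac{13}{9}\right) \left(-97252\right) = \frac{1264276}{9}$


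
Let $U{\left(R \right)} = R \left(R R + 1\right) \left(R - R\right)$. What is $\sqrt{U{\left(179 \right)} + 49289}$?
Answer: $\sqrt{49289} \approx 222.01$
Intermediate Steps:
$U{\left(R \right)} = 0$ ($U{\left(R \right)} = R \left(R^{2} + 1\right) 0 = R \left(1 + R^{2}\right) 0 = 0$)
$\sqrt{U{\left(179 \right)} + 49289} = \sqrt{0 + 49289} = \sqrt{49289}$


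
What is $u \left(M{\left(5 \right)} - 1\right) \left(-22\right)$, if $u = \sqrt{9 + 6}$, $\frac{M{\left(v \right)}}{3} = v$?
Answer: $- 308 \sqrt{15} \approx -1192.9$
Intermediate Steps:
$M{\left(v \right)} = 3 v$
$u = \sqrt{15} \approx 3.873$
$u \left(M{\left(5 \right)} - 1\right) \left(-22\right) = \sqrt{15} \left(3 \cdot 5 - 1\right) \left(-22\right) = \sqrt{15} \left(15 - 1\right) \left(-22\right) = \sqrt{15} \cdot 14 \left(-22\right) = 14 \sqrt{15} \left(-22\right) = - 308 \sqrt{15}$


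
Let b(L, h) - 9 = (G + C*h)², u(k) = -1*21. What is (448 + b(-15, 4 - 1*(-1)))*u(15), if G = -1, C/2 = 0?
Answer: -9618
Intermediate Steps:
C = 0 (C = 2*0 = 0)
u(k) = -21
b(L, h) = 10 (b(L, h) = 9 + (-1 + 0*h)² = 9 + (-1 + 0)² = 9 + (-1)² = 9 + 1 = 10)
(448 + b(-15, 4 - 1*(-1)))*u(15) = (448 + 10)*(-21) = 458*(-21) = -9618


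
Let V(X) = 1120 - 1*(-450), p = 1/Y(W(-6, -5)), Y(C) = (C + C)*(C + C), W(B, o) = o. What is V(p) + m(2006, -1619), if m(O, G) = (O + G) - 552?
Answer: 1405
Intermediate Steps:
Y(C) = 4*C**2 (Y(C) = (2*C)*(2*C) = 4*C**2)
p = 1/100 (p = 1/(4*(-5)**2) = 1/(4*25) = 1/100 ≈ 0.010000)
V(X) = 1570 (V(X) = 1120 + 450 = 1570)
m(O, G) = -552 + G + O (m(O, G) = (G + O) - 552 = -552 + G + O)
V(p) + m(2006, -1619) = 1570 + (-552 - 1619 + 2006) = 1570 - 165 = 1405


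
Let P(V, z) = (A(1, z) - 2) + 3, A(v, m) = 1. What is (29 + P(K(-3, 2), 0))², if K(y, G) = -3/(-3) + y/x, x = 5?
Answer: 961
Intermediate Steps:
K(y, G) = 1 + y/5 (K(y, G) = -3/(-3) + y/5 = -3*(-⅓) + y*(⅕) = 1 + y/5)
P(V, z) = 2 (P(V, z) = (1 - 2) + 3 = -1 + 3 = 2)
(29 + P(K(-3, 2), 0))² = (29 + 2)² = 31² = 961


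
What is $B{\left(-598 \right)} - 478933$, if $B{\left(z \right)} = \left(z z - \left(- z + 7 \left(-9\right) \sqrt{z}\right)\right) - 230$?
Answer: $-122157 + 63 i \sqrt{598} \approx -1.2216 \cdot 10^{5} + 1540.6 i$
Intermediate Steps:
$B{\left(z \right)} = -230 + z + z^{2} + 63 \sqrt{z}$ ($B{\left(z \right)} = \left(z^{2} + \left(63 \sqrt{z} + z\right)\right) - 230 = \left(z^{2} + \left(z + 63 \sqrt{z}\right)\right) - 230 = \left(z + z^{2} + 63 \sqrt{z}\right) - 230 = -230 + z + z^{2} + 63 \sqrt{z}$)
$B{\left(-598 \right)} - 478933 = \left(-230 - 598 + \left(-598\right)^{2} + 63 \sqrt{-598}\right) - 478933 = \left(-230 - 598 + 357604 + 63 i \sqrt{598}\right) - 478933 = \left(356776 + 63 i \sqrt{598}\right) - 478933 = -122157 + 63 i \sqrt{598}$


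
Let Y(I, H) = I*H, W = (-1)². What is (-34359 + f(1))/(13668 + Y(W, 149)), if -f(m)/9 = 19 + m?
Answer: -34539/13817 ≈ -2.4997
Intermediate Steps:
f(m) = -171 - 9*m (f(m) = -9*(19 + m) = -171 - 9*m)
W = 1
Y(I, H) = H*I
(-34359 + f(1))/(13668 + Y(W, 149)) = (-34359 + (-171 - 9*1))/(13668 + 149*1) = (-34359 + (-171 - 9))/(13668 + 149) = (-34359 - 180)/13817 = -34539*1/13817 = -34539/13817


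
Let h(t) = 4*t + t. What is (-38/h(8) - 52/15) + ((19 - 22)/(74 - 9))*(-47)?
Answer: -1753/780 ≈ -2.2474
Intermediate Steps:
h(t) = 5*t
(-38/h(8) - 52/15) + ((19 - 22)/(74 - 9))*(-47) = (-38/(5*8) - 52/15) + ((19 - 22)/(74 - 9))*(-47) = (-38/40 - 52*1/15) - 3/65*(-47) = (-38*1/40 - 52/15) - 3*1/65*(-47) = (-19/20 - 52/15) - 3/65*(-47) = -53/12 + 141/65 = -1753/780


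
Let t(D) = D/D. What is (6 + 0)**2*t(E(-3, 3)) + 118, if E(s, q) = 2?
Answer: 154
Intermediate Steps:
t(D) = 1
(6 + 0)**2*t(E(-3, 3)) + 118 = (6 + 0)**2*1 + 118 = 6**2*1 + 118 = 36*1 + 118 = 36 + 118 = 154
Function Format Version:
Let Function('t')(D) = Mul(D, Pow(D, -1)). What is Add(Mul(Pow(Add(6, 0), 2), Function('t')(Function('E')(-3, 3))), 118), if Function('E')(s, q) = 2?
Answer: 154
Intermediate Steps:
Function('t')(D) = 1
Add(Mul(Pow(Add(6, 0), 2), Function('t')(Function('E')(-3, 3))), 118) = Add(Mul(Pow(Add(6, 0), 2), 1), 118) = Add(Mul(Pow(6, 2), 1), 118) = Add(Mul(36, 1), 118) = Add(36, 118) = 154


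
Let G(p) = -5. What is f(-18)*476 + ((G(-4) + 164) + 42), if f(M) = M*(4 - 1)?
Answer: -25503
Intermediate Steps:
f(M) = 3*M (f(M) = M*3 = 3*M)
f(-18)*476 + ((G(-4) + 164) + 42) = (3*(-18))*476 + ((-5 + 164) + 42) = -54*476 + (159 + 42) = -25704 + 201 = -25503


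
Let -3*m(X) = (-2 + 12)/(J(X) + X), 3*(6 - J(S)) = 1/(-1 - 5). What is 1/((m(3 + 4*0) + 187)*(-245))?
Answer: -163/7453145 ≈ -2.1870e-5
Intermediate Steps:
J(S) = 109/18 (J(S) = 6 - 1/(3*(-1 - 5)) = 6 - ⅓/(-6) = 6 - ⅓*(-⅙) = 6 + 1/18 = 109/18)
m(X) = -10/(3*(109/18 + X)) (m(X) = -(-2 + 12)/(3*(109/18 + X)) = -10/(3*(109/18 + X)))
1/((m(3 + 4*0) + 187)*(-245)) = 1/((-60/(109 + 18*(3 + 4*0)) + 187)*(-245)) = 1/((-60/(109 + 18*(3 + 0)) + 187)*(-245)) = 1/((-60/(109 + 18*3) + 187)*(-245)) = 1/((-60/(109 + 54) + 187)*(-245)) = 1/((-60/163 + 187)*(-245)) = 1/((30421/163)*(-245)) = 1/(-7453145/163) = -163/7453145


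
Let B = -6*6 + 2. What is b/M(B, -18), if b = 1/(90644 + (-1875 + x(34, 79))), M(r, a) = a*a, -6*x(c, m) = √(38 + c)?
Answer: 88769/2553099056316 + √2/2553099056316 ≈ 3.4770e-8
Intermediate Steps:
x(c, m) = -√(38 + c)/6
B = -34 (B = -36 + 2 = -34)
M(r, a) = a²
b = 1/(88769 - √2) (b = 1/(90644 + (-1875 - √(38 + 34)/6)) = 1/(90644 + (-1875 - √2)) = 1/(88769 - √2) ≈ 1.1265e-5)
b/M(B, -18) = (88769/7879935359 + √2/7879935359)/((-18)²) = (88769/7879935359 + √2/7879935359)/324 = (88769/7879935359 + √2/7879935359)*(1/324) = 88769/2553099056316 + √2/2553099056316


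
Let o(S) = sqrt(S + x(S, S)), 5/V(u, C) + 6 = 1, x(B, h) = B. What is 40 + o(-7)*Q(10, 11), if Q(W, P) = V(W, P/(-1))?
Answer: 40 - I*sqrt(14) ≈ 40.0 - 3.7417*I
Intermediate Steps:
V(u, C) = -1 (V(u, C) = 5/(-6 + 1) = 5/(-5) = 5*(-1/5) = -1)
Q(W, P) = -1
o(S) = sqrt(2)*sqrt(S) (o(S) = sqrt(S + S) = sqrt(2*S) = sqrt(2)*sqrt(S))
40 + o(-7)*Q(10, 11) = 40 + (sqrt(2)*sqrt(-7))*(-1) = 40 + (sqrt(2)*(I*sqrt(7)))*(-1) = 40 + (I*sqrt(14))*(-1) = 40 - I*sqrt(14)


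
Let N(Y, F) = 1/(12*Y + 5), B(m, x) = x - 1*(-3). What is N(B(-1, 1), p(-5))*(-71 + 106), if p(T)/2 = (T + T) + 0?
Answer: 35/53 ≈ 0.66038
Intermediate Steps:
p(T) = 4*T (p(T) = 2*((T + T) + 0) = 2*(2*T + 0) = 2*(2*T) = 4*T)
B(m, x) = 3 + x (B(m, x) = x + 3 = 3 + x)
N(Y, F) = 1/(5 + 12*Y)
N(B(-1, 1), p(-5))*(-71 + 106) = (-71 + 106)/(5 + 12*(3 + 1)) = 35/(5 + 12*4) = 35/(5 + 48) = 35/53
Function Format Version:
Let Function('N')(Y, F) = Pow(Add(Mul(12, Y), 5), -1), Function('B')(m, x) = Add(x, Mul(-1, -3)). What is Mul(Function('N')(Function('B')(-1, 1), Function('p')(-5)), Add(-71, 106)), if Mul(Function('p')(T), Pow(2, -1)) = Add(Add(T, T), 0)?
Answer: Rational(35, 53) ≈ 0.66038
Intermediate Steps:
Function('p')(T) = Mul(4, T) (Function('p')(T) = Mul(2, Add(Add(T, T), 0)) = Mul(2, Add(Mul(2, T), 0)) = Mul(2, Mul(2, T)) = Mul(4, T))
Function('B')(m, x) = Add(3, x) (Function('B')(m, x) = Add(x, 3) = Add(3, x))
Function('N')(Y, F) = Pow(Add(5, Mul(12, Y)), -1)
Mul(Function('N')(Function('B')(-1, 1), Function('p')(-5)), Add(-71, 106)) = Mul(Pow(Add(5, Mul(12, Add(3, 1))), -1), Add(-71, 106)) = Mul(Pow(Add(5, Mul(12, 4)), -1), 35) = Mul(Pow(Add(5, 48), -1), 35) = Mul(Pow(53, -1), 35) = Mul(Rational(1, 53), 35) = Rational(35, 53)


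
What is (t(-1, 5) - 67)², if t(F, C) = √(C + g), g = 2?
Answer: (67 - √7)² ≈ 4141.5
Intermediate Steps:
t(F, C) = √(2 + C) (t(F, C) = √(C + 2) = √(2 + C))
(t(-1, 5) - 67)² = (√(2 + 5) - 67)² = (√7 - 67)² = (-67 + √7)²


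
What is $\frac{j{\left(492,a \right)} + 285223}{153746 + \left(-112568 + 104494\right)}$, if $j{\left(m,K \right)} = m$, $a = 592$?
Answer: $\frac{285715}{145672} \approx 1.9614$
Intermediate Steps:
$\frac{j{\left(492,a \right)} + 285223}{153746 + \left(-112568 + 104494\right)} = \frac{492 + 285223}{153746 + \left(-112568 + 104494\right)} = \frac{285715}{153746 - 8074} = \frac{285715}{145672}$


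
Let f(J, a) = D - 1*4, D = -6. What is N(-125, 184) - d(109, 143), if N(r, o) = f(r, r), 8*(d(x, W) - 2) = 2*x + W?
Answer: -457/8 ≈ -57.125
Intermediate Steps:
d(x, W) = 2 + x/4 + W/8 (d(x, W) = 2 + (2*x + W)/8 = 2 + (W + 2*x)/8 = 2 + (x/4 + W/8) = 2 + x/4 + W/8)
f(J, a) = -10 (f(J, a) = -6 - 1*4 = -6 - 4 = -10)
N(r, o) = -10
N(-125, 184) - d(109, 143) = -10 - (2 + (1/4)*109 + (1/8)*143) = -10 - (2 + 109/4 + 143/8) = -10 - 1*377/8 = -10 - 377/8 = -457/8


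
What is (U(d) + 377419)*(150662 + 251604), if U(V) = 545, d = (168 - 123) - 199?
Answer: 152042066424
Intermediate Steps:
d = -154 (d = 45 - 199 = -154)
(U(d) + 377419)*(150662 + 251604) = (545 + 377419)*(150662 + 251604) = 377964*402266 = 152042066424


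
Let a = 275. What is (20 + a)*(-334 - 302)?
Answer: -187620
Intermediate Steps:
(20 + a)*(-334 - 302) = (20 + 275)*(-334 - 302) = 295*(-636) = -187620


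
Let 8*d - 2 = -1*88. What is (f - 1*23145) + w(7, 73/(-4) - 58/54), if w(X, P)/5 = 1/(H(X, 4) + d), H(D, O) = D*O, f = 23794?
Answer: 44801/69 ≈ 649.29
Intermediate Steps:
d = -43/4 (d = 1/4 + (-1*88)/8 = 1/4 + (1/8)*(-88) = 1/4 - 11 = -43/4 ≈ -10.750)
w(X, P) = 5/(-43/4 + 4*X) (w(X, P) = 5/(X*4 - 43/4) = 5/(4*X - 43/4) = 5/(-43/4 + 4*X))
(f - 1*23145) + w(7, 73/(-4) - 58/54) = (23794 - 1*23145) + 20/(-43 + 16*7) = (23794 - 23145) + 20/(-43 + 112) = 649 + 20/69 = 44801/69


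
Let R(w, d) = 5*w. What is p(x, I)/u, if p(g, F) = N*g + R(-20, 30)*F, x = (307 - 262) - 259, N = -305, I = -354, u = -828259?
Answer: -100670/828259 ≈ -0.12154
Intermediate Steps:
x = -214 (x = 45 - 259 = -214)
p(g, F) = -305*g - 100*F (p(g, F) = -305*g + (5*(-20))*F = -305*g - 100*F)
p(x, I)/u = (-305*(-214) - 100*(-354))/(-828259) = (65270 + 35400)*(-1/828259) = 100670*(-1/828259) = -100670/828259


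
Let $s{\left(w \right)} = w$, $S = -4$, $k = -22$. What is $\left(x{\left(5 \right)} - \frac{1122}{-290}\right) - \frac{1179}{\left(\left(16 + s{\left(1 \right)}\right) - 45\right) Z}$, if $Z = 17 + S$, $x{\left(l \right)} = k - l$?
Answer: $- \frac{1049901}{52780} \approx -19.892$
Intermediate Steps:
$x{\left(l \right)} = -22 - l$
$Z = 13$ ($Z = 17 - 4 = 13$)
$\left(x{\left(5 \right)} - \frac{1122}{-290}\right) - \frac{1179}{\left(\left(16 + s{\left(1 \right)}\right) - 45\right) Z} = \left(\left(-22 - 5\right) - \frac{1122}{-290}\right) - \frac{1179}{\left(\left(16 + 1\right) - 45\right) 13} = \left(\left(-22 - 5\right) - 1122 \left(- \frac{1}{290}\right)\right) - \frac{1179}{\left(17 - 45\right) 13} = \left(-27 - - \frac{561}{145}\right) - \frac{1179}{\left(-28\right) 13} = \left(-27 + \frac{561}{145}\right) - \frac{1179}{-364} = - \frac{3354}{145} - 1179 \left(- \frac{1}{364}\right) = - \frac{3354}{145} - - \frac{1179}{364} = - \frac{3354}{145} + \frac{1179}{364} = - \frac{1049901}{52780}$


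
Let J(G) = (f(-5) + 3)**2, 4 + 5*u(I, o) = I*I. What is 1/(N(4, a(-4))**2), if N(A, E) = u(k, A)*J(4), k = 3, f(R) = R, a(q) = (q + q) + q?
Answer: 1/16 ≈ 0.062500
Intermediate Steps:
a(q) = 3*q (a(q) = 2*q + q = 3*q)
u(I, o) = -4/5 + I**2/5 (u(I, o) = -4/5 + (I*I)/5 = -4/5 + I**2/5)
J(G) = 4 (J(G) = (-5 + 3)**2 = (-2)**2 = 4)
N(A, E) = 4 (N(A, E) = (-4/5 + (1/5)*3**2)*4 = (-4/5 + (1/5)*9)*4 = (-4/5 + 9/5)*4 = 1*4 = 4)
1/(N(4, a(-4))**2) = 1/(4**2) = 1/16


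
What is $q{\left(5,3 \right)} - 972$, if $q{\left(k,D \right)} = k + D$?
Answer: $-964$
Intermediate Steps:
$q{\left(k,D \right)} = D + k$
$q{\left(5,3 \right)} - 972 = \left(3 + 5\right) - 972 = 8 - 972 = -964$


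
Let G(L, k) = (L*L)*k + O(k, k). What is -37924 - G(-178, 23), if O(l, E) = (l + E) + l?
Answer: -766725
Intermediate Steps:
O(l, E) = E + 2*l (O(l, E) = (E + l) + l = E + 2*l)
G(L, k) = 3*k + k*L**2 (G(L, k) = (L*L)*k + (k + 2*k) = L**2*k + 3*k = k*L**2 + 3*k = 3*k + k*L**2)
-37924 - G(-178, 23) = -37924 - 23*(3 + (-178)**2) = -37924 - 23*(3 + 31684) = -37924 - 23*31687 = -37924 - 1*728801 = -37924 - 728801 = -766725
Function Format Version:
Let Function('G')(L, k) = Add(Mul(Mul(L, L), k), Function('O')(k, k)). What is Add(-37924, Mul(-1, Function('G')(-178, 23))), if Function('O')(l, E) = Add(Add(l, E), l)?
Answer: -766725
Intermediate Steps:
Function('O')(l, E) = Add(E, Mul(2, l)) (Function('O')(l, E) = Add(Add(E, l), l) = Add(E, Mul(2, l)))
Function('G')(L, k) = Add(Mul(3, k), Mul(k, Pow(L, 2))) (Function('G')(L, k) = Add(Mul(Mul(L, L), k), Add(k, Mul(2, k))) = Add(Mul(Pow(L, 2), k), Mul(3, k)) = Add(Mul(k, Pow(L, 2)), Mul(3, k)) = Add(Mul(3, k), Mul(k, Pow(L, 2))))
Add(-37924, Mul(-1, Function('G')(-178, 23))) = Add(-37924, Mul(-1, Mul(23, Add(3, Pow(-178, 2))))) = Add(-37924, Mul(-1, Mul(23, Add(3, 31684)))) = Add(-37924, Mul(-1, Mul(23, 31687))) = Add(-37924, Mul(-1, 728801)) = Add(-37924, -728801) = -766725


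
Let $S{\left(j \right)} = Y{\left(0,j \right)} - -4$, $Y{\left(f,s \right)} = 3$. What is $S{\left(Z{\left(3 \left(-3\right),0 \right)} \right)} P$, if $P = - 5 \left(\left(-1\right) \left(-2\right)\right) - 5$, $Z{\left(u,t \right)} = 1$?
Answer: $-105$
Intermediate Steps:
$P = -15$ ($P = \left(-5\right) 2 - 5 = -10 - 5 = -15$)
$S{\left(j \right)} = 7$ ($S{\left(j \right)} = 3 - -4 = 3 + 4 = 7$)
$S{\left(Z{\left(3 \left(-3\right),0 \right)} \right)} P = 7 \left(-15\right) = -105$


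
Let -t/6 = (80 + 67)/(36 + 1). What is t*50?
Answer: -44100/37 ≈ -1191.9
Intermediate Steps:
t = -882/37 (t = -6*(80 + 67)/(36 + 1) = -882/37 ≈ -23.838)
t*50 = -882/37*50 = -44100/37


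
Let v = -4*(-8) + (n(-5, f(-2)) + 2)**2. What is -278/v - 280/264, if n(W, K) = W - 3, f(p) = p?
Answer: -5777/1122 ≈ -5.1488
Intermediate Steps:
n(W, K) = -3 + W
v = 68 (v = -4*(-8) + ((-3 - 5) + 2)**2 = 32 + (-8 + 2)**2 = 32 + (-6)**2 = 32 + 36 = 68)
-278/v - 280/264 = -278/68 - 280/264 = -278*1/68 - 280*1/264 = -139/34 - 35/33 = -5777/1122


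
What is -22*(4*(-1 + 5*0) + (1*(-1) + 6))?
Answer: -22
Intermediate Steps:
-22*(4*(-1 + 5*0) + (1*(-1) + 6)) = -22*(4*(-1 + 0) + (-1 + 6)) = -22*(4*(-1) + 5) = -22*(-4 + 5) = -22*1 = -22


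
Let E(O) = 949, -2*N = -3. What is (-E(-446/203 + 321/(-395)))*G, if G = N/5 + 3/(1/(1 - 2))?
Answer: 25623/10 ≈ 2562.3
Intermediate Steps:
N = 3/2 (N = -1/2*(-3) = 3/2 ≈ 1.5000)
G = -27/10 (G = (3/2)/5 + 3/(1/(1 - 2)) = (3/2)*(1/5) + 3/(1/(-1)) = 3/10 + 3/(-1) = 3/10 + 3*(-1) = 3/10 - 3 = -27/10 ≈ -2.7000)
(-E(-446/203 + 321/(-395)))*G = -1*949*(-27/10) = -949*(-27/10) = 25623/10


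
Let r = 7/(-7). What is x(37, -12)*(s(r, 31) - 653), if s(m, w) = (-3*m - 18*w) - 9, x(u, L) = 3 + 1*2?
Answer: -6085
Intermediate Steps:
r = -1 (r = 7*(-⅐) = -1)
x(u, L) = 5 (x(u, L) = 3 + 2 = 5)
s(m, w) = -9 - 18*w - 3*m (s(m, w) = (-18*w - 3*m) - 9 = -9 - 18*w - 3*m)
x(37, -12)*(s(r, 31) - 653) = 5*((-9 - 18*31 - 3*(-1)) - 653) = 5*((-9 - 558 + 3) - 653) = 5*(-564 - 653) = 5*(-1217) = -6085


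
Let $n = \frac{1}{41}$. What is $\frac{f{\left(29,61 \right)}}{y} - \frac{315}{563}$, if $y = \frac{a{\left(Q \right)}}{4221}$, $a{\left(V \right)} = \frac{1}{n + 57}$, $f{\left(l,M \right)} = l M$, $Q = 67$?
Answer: $\frac{9828700154091}{23083} \approx 4.258 \cdot 10^{8}$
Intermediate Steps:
$n = \frac{1}{41} \approx 0.02439$
$f{\left(l,M \right)} = M l$
$a{\left(V \right)} = \frac{41}{2338}$ ($a{\left(V \right)} = \frac{1}{\frac{1}{41} + 57} = \frac{1}{\frac{2338}{41}} = \frac{41}{2338}$)
$y = \frac{41}{9868698}$ ($y = \frac{41}{2338 \cdot 4221} = \frac{41}{2338} \cdot \frac{1}{4221} = \frac{41}{9868698} \approx 4.1545 \cdot 10^{-6}$)
$\frac{f{\left(29,61 \right)}}{y} - \frac{315}{563} = \frac{61 \cdot 29}{\frac{41}{9868698}} - \frac{315}{563} = 1769 \cdot \frac{9868698}{41} - \frac{315}{563} = \frac{17457726762}{41} - \frac{315}{563} = \frac{9828700154091}{23083}$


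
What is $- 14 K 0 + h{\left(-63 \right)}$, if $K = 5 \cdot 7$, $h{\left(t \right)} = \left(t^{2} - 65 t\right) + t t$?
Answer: $12033$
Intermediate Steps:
$h{\left(t \right)} = - 65 t + 2 t^{2}$ ($h{\left(t \right)} = \left(t^{2} - 65 t\right) + t^{2} = - 65 t + 2 t^{2}$)
$K = 35$
$- 14 K 0 + h{\left(-63 \right)} = \left(-14\right) 35 \cdot 0 - 63 \left(-65 + 2 \left(-63\right)\right) = \left(-490\right) 0 - 63 \left(-65 - 126\right) = 0 - -12033 = 0 + 12033 = 12033$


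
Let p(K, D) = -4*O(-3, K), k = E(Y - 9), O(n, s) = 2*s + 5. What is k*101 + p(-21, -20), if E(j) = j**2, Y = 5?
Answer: 1764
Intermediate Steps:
O(n, s) = 5 + 2*s
k = 16 (k = (5 - 9)**2 = (-4)**2 = 16)
p(K, D) = -20 - 8*K (p(K, D) = -4*(5 + 2*K) = -20 - 8*K)
k*101 + p(-21, -20) = 16*101 + (-20 - 8*(-21)) = 1616 + (-20 + 168) = 1616 + 148 = 1764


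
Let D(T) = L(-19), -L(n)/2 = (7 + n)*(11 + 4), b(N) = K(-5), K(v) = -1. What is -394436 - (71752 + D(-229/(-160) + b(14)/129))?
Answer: -466548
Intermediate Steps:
b(N) = -1
L(n) = -210 - 30*n (L(n) = -2*(7 + n)*(11 + 4) = -2*(7 + n)*15 = -2*(105 + 15*n) = -210 - 30*n)
D(T) = 360 (D(T) = -210 - 30*(-19) = -210 + 570 = 360)
-394436 - (71752 + D(-229/(-160) + b(14)/129)) = -394436 - (71752 + 360) = -394436 - 1*72112 = -394436 - 72112 = -466548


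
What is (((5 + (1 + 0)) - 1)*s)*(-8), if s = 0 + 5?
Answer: -200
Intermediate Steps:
s = 5
(((5 + (1 + 0)) - 1)*s)*(-8) = (((5 + (1 + 0)) - 1)*5)*(-8) = (((5 + 1) - 1)*5)*(-8) = ((6 - 1)*5)*(-8) = (5*5)*(-8) = 25*(-8) = -200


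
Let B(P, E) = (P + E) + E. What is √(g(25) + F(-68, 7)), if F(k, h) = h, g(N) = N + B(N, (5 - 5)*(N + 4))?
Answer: √57 ≈ 7.5498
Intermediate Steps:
B(P, E) = P + 2*E (B(P, E) = (E + P) + E = P + 2*E)
g(N) = 2*N (g(N) = N + (N + 2*((5 - 5)*(N + 4))) = N + (N + 2*(0*(4 + N))) = N + (N + 2*0) = N + (N + 0) = N + N = 2*N)
√(g(25) + F(-68, 7)) = √(2*25 + 7) = √(50 + 7) = √57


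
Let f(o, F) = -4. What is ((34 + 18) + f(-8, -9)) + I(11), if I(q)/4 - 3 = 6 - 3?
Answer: 72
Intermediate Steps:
I(q) = 24 (I(q) = 12 + 4*(6 - 3) = 12 + 4*3 = 12 + 12 = 24)
((34 + 18) + f(-8, -9)) + I(11) = ((34 + 18) - 4) + 24 = (52 - 4) + 24 = 48 + 24 = 72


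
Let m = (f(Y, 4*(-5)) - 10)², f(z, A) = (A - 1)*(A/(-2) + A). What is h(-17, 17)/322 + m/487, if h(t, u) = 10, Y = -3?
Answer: 6442435/78407 ≈ 82.167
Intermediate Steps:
f(z, A) = A*(-1 + A)/2 (f(z, A) = (-1 + A)*(A*(-½) + A) = (-1 + A)*(-A/2 + A) = (-1 + A)*(A/2) = A*(-1 + A)/2)
m = 40000 (m = ((4*(-5))*(-1 + 4*(-5))/2 - 10)² = ((½)*(-20)*(-1 - 20) - 10)² = ((½)*(-20)*(-21) - 10)² = (210 - 10)² = 200² = 40000)
h(-17, 17)/322 + m/487 = 10/322 + 40000/487 = 10*(1/322) + 40000*(1/487) = 5/161 + 40000/487 = 6442435/78407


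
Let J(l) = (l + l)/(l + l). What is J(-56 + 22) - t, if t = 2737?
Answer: -2736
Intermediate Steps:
J(l) = 1 (J(l) = (2*l)/((2*l)) = (2*l)*(1/(2*l)) = 1)
J(-56 + 22) - t = 1 - 1*2737 = 1 - 2737 = -2736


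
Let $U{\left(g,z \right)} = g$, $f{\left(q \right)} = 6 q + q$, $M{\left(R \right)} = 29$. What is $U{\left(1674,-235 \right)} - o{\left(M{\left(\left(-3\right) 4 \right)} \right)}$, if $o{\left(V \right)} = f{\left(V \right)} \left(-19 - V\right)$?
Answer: $11418$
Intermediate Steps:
$f{\left(q \right)} = 7 q$
$o{\left(V \right)} = 7 V \left(-19 - V\right)$
$U{\left(1674,-235 \right)} - o{\left(M{\left(\left(-3\right) 4 \right)} \right)} = 1674 - \left(-7\right) 29 \left(19 + 29\right) = 1674 - \left(-7\right) 29 \cdot 48 = 1674 - -9744 = 1674 + 9744 = 11418$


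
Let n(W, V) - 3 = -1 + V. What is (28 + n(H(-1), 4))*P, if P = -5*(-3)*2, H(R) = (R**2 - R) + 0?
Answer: 1020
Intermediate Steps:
H(R) = R**2 - R
n(W, V) = 2 + V (n(W, V) = 3 + (-1 + V) = 2 + V)
P = 30 (P = 15*2 = 30)
(28 + n(H(-1), 4))*P = (28 + (2 + 4))*30 = (28 + 6)*30 = 34*30 = 1020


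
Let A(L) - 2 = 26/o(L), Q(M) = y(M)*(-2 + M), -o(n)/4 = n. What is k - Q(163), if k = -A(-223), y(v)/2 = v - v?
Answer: -905/446 ≈ -2.0291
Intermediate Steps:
y(v) = 0 (y(v) = 2*(v - v) = 2*0 = 0)
o(n) = -4*n
Q(M) = 0 (Q(M) = 0*(-2 + M) = 0)
A(L) = 2 - 13/(2*L) (A(L) = 2 + 26/((-4*L)) = 2 + 26*(-1/(4*L)) = 2 - 13/(2*L))
k = -905/446 (k = -(2 - 13/2/(-223)) = -(2 - 13/2*(-1/223)) = -(2 + 13/446) = -1*905/446 = -905/446 ≈ -2.0291)
k - Q(163) = -905/446 - 1*0 = -905/446 + 0 = -905/446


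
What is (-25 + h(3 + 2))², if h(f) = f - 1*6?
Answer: 676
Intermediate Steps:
h(f) = -6 + f (h(f) = f - 6 = -6 + f)
(-25 + h(3 + 2))² = (-25 + (-6 + (3 + 2)))² = (-25 + (-6 + 5))² = (-25 - 1)² = (-26)² = 676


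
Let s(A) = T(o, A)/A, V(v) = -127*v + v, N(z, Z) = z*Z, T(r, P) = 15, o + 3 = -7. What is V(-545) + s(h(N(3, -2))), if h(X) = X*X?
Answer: 824045/12 ≈ 68670.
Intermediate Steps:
o = -10 (o = -3 - 7 = -10)
N(z, Z) = Z*z
h(X) = X**2
V(v) = -126*v
s(A) = 15/A
V(-545) + s(h(N(3, -2))) = -126*(-545) + 15/((-2*3)**2) = 68670 + 15/((-6)**2) = 68670 + 15/36 = 68670 + 15*(1/36) = 68670 + 5/12 = 824045/12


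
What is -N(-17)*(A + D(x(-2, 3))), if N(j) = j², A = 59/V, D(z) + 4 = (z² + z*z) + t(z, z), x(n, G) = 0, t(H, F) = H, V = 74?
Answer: 68493/74 ≈ 925.58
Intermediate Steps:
D(z) = -4 + z + 2*z² (D(z) = -4 + ((z² + z*z) + z) = -4 + ((z² + z²) + z) = -4 + (2*z² + z) = -4 + (z + 2*z²) = -4 + z + 2*z²)
A = 59/74 ≈ 0.79730
-N(-17)*(A + D(x(-2, 3))) = -(-17)²*(59/74 + (-4 + 0 + 2*0²)) = -289*(59/74 + (-4 + 0 + 2*0)) = -289*(59/74 + (-4 + 0 + 0)) = -289*(59/74 - 4) = -289*(-237)/74 = -1*(-68493/74) = 68493/74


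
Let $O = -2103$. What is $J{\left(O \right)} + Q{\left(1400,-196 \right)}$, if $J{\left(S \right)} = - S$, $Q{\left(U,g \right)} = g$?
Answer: $1907$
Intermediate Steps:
$J{\left(O \right)} + Q{\left(1400,-196 \right)} = \left(-1\right) \left(-2103\right) - 196 = 2103 - 196 = 1907$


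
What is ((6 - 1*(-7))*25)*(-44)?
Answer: -14300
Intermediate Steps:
((6 - 1*(-7))*25)*(-44) = ((6 + 7)*25)*(-44) = (13*25)*(-44) = 325*(-44) = -14300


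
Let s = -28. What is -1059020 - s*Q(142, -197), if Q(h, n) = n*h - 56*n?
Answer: -1533396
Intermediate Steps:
Q(h, n) = -56*n + h*n (Q(h, n) = h*n - 56*n = -56*n + h*n)
-1059020 - s*Q(142, -197) = -1059020 - (-28)*(-197*(-56 + 142)) = -1059020 - (-28)*(-197*86) = -1059020 - (-28)*(-16942) = -1059020 - 1*474376 = -1059020 - 474376 = -1533396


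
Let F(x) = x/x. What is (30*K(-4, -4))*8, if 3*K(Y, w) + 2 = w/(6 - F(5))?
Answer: -224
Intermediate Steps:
F(x) = 1
K(Y, w) = -⅔ + w/15 (K(Y, w) = -⅔ + (w/(6 - 1*1))/3 = -⅔ + (w/(6 - 1))/3 = -⅔ + (w/5)/3 = -⅔ + w/15)
(30*K(-4, -4))*8 = (30*(-⅔ + (1/15)*(-4)))*8 = (30*(-⅔ - 4/15))*8 = (30*(-14/15))*8 = -28*8 = -224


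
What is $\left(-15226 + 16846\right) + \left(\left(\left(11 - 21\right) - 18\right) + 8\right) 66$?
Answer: $300$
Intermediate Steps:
$\left(-15226 + 16846\right) + \left(\left(\left(11 - 21\right) - 18\right) + 8\right) 66 = 1620 + \left(\left(-10 - 18\right) + 8\right) 66 = 1620 + \left(-28 + 8\right) 66 = 1620 - 1320 = 300$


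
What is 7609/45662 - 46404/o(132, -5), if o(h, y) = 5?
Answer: -2118861403/228310 ≈ -9280.6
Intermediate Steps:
7609/45662 - 46404/o(132, -5) = 7609/45662 - 46404/5 = -2118861403/228310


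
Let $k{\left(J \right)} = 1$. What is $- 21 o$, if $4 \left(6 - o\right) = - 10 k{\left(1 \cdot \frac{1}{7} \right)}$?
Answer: $- \frac{357}{2} \approx -178.5$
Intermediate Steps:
$o = \frac{17}{2}$ ($o = 6 - \frac{\left(-10\right) 1}{4} = 6 - - \frac{5}{2} = 6 + \frac{5}{2} = \frac{17}{2} \approx 8.5$)
$- 21 o = \left(-21\right) \frac{17}{2} = - \frac{357}{2}$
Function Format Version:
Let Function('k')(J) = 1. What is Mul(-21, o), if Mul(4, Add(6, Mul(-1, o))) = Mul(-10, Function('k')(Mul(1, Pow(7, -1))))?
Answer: Rational(-357, 2) ≈ -178.50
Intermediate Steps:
o = Rational(17, 2) (o = Add(6, Mul(Rational(-1, 4), Mul(-10, 1))) = Add(6, Mul(Rational(-1, 4), -10)) = Add(6, Rational(5, 2)) = Rational(17, 2) ≈ 8.5000)
Mul(-21, o) = Mul(-21, Rational(17, 2)) = Rational(-357, 2)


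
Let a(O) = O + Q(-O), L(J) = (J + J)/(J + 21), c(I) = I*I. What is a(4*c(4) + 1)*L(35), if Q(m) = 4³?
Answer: 645/4 ≈ 161.25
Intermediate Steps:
Q(m) = 64
c(I) = I²
L(J) = 2*J/(21 + J) (L(J) = (2*J)/(21 + J) = 2*J/(21 + J))
a(O) = 64 + O (a(O) = O + 64 = 64 + O)
a(4*c(4) + 1)*L(35) = (64 + (4*4² + 1))*(2*35/(21 + 35)) = (64 + (4*16 + 1))*(2*35/56) = (64 + (64 + 1))*(2*35*(1/56)) = (64 + 65)*(5/4) = 129*(5/4) = 645/4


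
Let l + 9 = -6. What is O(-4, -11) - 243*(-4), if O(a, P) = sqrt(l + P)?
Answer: 972 + I*sqrt(26) ≈ 972.0 + 5.099*I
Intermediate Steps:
l = -15 (l = -9 - 6 = -15)
O(a, P) = sqrt(-15 + P)
O(-4, -11) - 243*(-4) = sqrt(-15 - 11) - 243*(-4) = sqrt(-26) + 972 = I*sqrt(26) + 972 = 972 + I*sqrt(26)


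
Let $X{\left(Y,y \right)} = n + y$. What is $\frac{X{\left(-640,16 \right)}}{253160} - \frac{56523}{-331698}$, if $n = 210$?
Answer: $\frac{1198693869}{6997722140} \approx 0.1713$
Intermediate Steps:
$X{\left(Y,y \right)} = 210 + y$
$\frac{X{\left(-640,16 \right)}}{253160} - \frac{56523}{-331698} = \frac{210 + 16}{253160} - \frac{56523}{-331698} = 226 \cdot \frac{1}{253160} - - \frac{18841}{110566} = \frac{113}{126580} + \frac{18841}{110566} = \frac{1198693869}{6997722140}$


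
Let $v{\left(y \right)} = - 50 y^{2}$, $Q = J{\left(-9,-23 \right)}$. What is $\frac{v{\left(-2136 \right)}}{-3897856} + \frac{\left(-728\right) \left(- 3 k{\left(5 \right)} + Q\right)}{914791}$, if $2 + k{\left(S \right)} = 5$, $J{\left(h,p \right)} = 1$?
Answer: $\frac{1630540742423}{27857215532} \approx 58.532$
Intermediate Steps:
$k{\left(S \right)} = 3$ ($k{\left(S \right)} = -2 + 5 = 3$)
$Q = 1$
$\frac{v{\left(-2136 \right)}}{-3897856} + \frac{\left(-728\right) \left(- 3 k{\left(5 \right)} + Q\right)}{914791} = \frac{\left(-50\right) \left(-2136\right)^{2}}{-3897856} + \frac{\left(-728\right) \left(\left(-3\right) 3 + 1\right)}{914791} = \left(-50\right) 4562496 \left(- \frac{1}{3897856}\right) + - 728 \left(-9 + 1\right) \frac{1}{914791} = \left(-228124800\right) \left(- \frac{1}{3897856}\right) + \left(-728\right) \left(-8\right) \frac{1}{914791} = \frac{1782225}{30452} + 5824 \cdot \frac{1}{914791} = \frac{1782225}{30452} + \frac{5824}{914791} = \frac{1630540742423}{27857215532}$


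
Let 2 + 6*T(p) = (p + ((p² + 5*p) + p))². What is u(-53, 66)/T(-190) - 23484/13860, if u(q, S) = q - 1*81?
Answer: -1182960875003/698170298595 ≈ -1.6944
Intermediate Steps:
u(q, S) = -81 + q (u(q, S) = q - 81 = -81 + q)
T(p) = -⅓ + (p² + 7*p)²/6 (T(p) = -⅓ + (p + ((p² + 5*p) + p))²/6 = -⅓ + (p + (p² + 6*p))²/6 = -⅓ + (p² + 7*p)²/6)
u(-53, 66)/T(-190) - 23484/13860 = (-81 - 53)/(-⅓ + (⅙)*(-190)²*(7 - 190)²) - 23484/13860 = -134/(-⅓ + (⅙)*36100*(-183)²) - 23484*1/13860 = -134/(-⅓ + (⅙)*36100*33489) - 1957/1155 = -134/(-⅓ + 201492150) - 1957/1155 = -134/604476449/3 - 1957/1155 = -134*3/604476449 - 1957/1155 = -402/604476449 - 1957/1155 = -1182960875003/698170298595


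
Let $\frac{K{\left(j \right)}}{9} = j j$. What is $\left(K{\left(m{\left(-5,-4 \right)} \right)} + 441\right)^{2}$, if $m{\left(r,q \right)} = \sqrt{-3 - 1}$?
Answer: $164025$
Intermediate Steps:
$m{\left(r,q \right)} = 2 i$ ($m{\left(r,q \right)} = \sqrt{-4} = 2 i$)
$K{\left(j \right)} = 9 j^{2}$ ($K{\left(j \right)} = 9 j j = 9 j^{2}$)
$\left(K{\left(m{\left(-5,-4 \right)} \right)} + 441\right)^{2} = \left(9 \left(2 i\right)^{2} + 441\right)^{2} = \left(9 \left(-4\right) + 441\right)^{2} = \left(-36 + 441\right)^{2} = 405^{2} = 164025$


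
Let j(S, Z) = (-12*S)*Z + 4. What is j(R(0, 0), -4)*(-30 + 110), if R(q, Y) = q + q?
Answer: 320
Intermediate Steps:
R(q, Y) = 2*q
j(S, Z) = 4 - 12*S*Z (j(S, Z) = -12*S*Z + 4 = 4 - 12*S*Z)
j(R(0, 0), -4)*(-30 + 110) = (4 - 12*2*0*(-4))*(-30 + 110) = (4 - 12*0*(-4))*80 = (4 + 0)*80 = 4*80 = 320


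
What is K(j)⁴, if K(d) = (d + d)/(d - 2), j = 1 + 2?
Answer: 1296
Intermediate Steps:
j = 3
K(d) = 2*d/(-2 + d) (K(d) = (2*d)/(-2 + d) = 2*d/(-2 + d))
K(j)⁴ = (2*3/(-2 + 3))⁴ = (2*3/1)⁴ = (2*3*1)⁴ = 6⁴ = 1296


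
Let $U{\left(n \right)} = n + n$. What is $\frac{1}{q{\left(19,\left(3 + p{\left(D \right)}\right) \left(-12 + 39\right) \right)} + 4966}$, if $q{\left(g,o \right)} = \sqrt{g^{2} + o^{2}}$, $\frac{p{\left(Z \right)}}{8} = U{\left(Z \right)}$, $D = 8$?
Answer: $\frac{2483}{6075213} - \frac{\sqrt{12510730}}{12150426} \approx 0.0001176$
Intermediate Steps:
$U{\left(n \right)} = 2 n$
$p{\left(Z \right)} = 16 Z$ ($p{\left(Z \right)} = 8 \cdot 2 Z = 16 Z$)
$\frac{1}{q{\left(19,\left(3 + p{\left(D \right)}\right) \left(-12 + 39\right) \right)} + 4966} = \frac{1}{\sqrt{19^{2} + \left(\left(3 + 16 \cdot 8\right) \left(-12 + 39\right)\right)^{2}} + 4966} = \frac{1}{\sqrt{361 + \left(\left(3 + 128\right) 27\right)^{2}} + 4966} = \frac{1}{\sqrt{361 + \left(131 \cdot 27\right)^{2}} + 4966} = \frac{1}{\sqrt{361 + 3537^{2}} + 4966} = \frac{1}{\sqrt{361 + 12510369} + 4966} = \frac{1}{\sqrt{12510730} + 4966} = \frac{1}{4966 + \sqrt{12510730}}$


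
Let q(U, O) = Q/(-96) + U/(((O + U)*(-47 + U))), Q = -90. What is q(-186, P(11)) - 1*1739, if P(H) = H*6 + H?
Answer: -706268149/406352 ≈ -1738.1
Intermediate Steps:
P(H) = 7*H (P(H) = 6*H + H = 7*H)
q(U, O) = 15/16 + U/((-47 + U)*(O + U)) (q(U, O) = -90/(-96) + U/(((O + U)*(-47 + U))) = -90*(-1/96) + U/(((-47 + U)*(O + U))) = 15/16 + U*(1/((-47 + U)*(O + U))) = 15/16 + U/((-47 + U)*(O + U)))
q(-186, P(11)) - 1*1739 = (-4935*11 - 689*(-186) + 15*(-186)² + 15*(7*11)*(-186))/(16*((-186)² - 329*11 - 47*(-186) + (7*11)*(-186))) - 1*1739 = (-705*77 + 128154 + 15*34596 + 15*77*(-186))/(16*(34596 - 47*77 + 8742 + 77*(-186))) - 1739 = (-54285 + 128154 + 518940 - 214830)/(16*(34596 - 3619 + 8742 - 14322)) - 1739 = (1/16)*377979/25397 - 1739 = (1/16)*(1/25397)*377979 - 1739 = 377979/406352 - 1739 = -706268149/406352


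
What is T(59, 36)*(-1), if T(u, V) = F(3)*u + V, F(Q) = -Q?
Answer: 141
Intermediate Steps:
T(u, V) = V - 3*u (T(u, V) = (-1*3)*u + V = -3*u + V = V - 3*u)
T(59, 36)*(-1) = (36 - 3*59)*(-1) = (36 - 177)*(-1) = -141*(-1) = 141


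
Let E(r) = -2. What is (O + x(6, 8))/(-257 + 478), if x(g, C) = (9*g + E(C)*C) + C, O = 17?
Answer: 63/221 ≈ 0.28507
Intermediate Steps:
x(g, C) = -C + 9*g (x(g, C) = (9*g - 2*C) + C = (-2*C + 9*g) + C = -C + 9*g)
(O + x(6, 8))/(-257 + 478) = (17 + (-1*8 + 9*6))/(-257 + 478) = (17 + (-8 + 54))/221 = (17 + 46)*(1/221) = 63*(1/221) = 63/221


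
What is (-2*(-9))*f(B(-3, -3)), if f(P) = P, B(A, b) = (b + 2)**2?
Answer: 18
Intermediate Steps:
B(A, b) = (2 + b)**2
(-2*(-9))*f(B(-3, -3)) = (-2*(-9))*(2 - 3)**2 = 18*(-1)**2 = 18*1 = 18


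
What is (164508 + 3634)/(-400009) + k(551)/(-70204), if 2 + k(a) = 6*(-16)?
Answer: -5882520043/14041115918 ≈ -0.41895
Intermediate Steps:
k(a) = -98 (k(a) = -2 + 6*(-16) = -2 - 96 = -98)
(164508 + 3634)/(-400009) + k(551)/(-70204) = (164508 + 3634)/(-400009) - 98/(-70204) = 168142*(-1/400009) - 98*(-1/70204) = -168142/400009 + 49/35102 = -5882520043/14041115918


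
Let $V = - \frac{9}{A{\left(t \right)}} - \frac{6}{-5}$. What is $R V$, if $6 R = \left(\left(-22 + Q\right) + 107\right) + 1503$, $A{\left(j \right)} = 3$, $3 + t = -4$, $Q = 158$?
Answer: $- \frac{2619}{5} \approx -523.8$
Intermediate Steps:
$t = -7$ ($t = -3 - 4 = -7$)
$V = - \frac{9}{5}$ ($V = - \frac{9}{3} - \frac{6}{-5} = \left(-9\right) \frac{1}{3} - - \frac{6}{5} = -3 + \frac{6}{5} = - \frac{9}{5} \approx -1.8$)
$R = 291$ ($R = \frac{\left(\left(-22 + 158\right) + 107\right) + 1503}{6} = \frac{\left(136 + 107\right) + 1503}{6} = \frac{243 + 1503}{6} = \frac{1}{6} \cdot 1746 = 291$)
$R V = 291 \left(- \frac{9}{5}\right) = - \frac{2619}{5}$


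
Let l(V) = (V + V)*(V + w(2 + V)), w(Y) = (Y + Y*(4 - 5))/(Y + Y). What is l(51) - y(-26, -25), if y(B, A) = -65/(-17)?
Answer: 88369/17 ≈ 5198.2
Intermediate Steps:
w(Y) = 0 (w(Y) = (Y + Y*(-1))/((2*Y)) = (Y - Y)*(1/(2*Y)) = 0*(1/(2*Y)) = 0)
l(V) = 2*V**2 (l(V) = (V + V)*(V + 0) = (2*V)*V = 2*V**2)
y(B, A) = 65/17 (y(B, A) = -65*(-1/17) = 65/17)
l(51) - y(-26, -25) = 2*51**2 - 1*65/17 = 2*2601 - 65/17 = 5202 - 65/17 = 88369/17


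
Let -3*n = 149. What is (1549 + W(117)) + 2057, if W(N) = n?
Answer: 10669/3 ≈ 3556.3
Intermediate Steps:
n = -149/3 (n = -⅓*149 = -149/3 ≈ -49.667)
W(N) = -149/3
(1549 + W(117)) + 2057 = (1549 - 149/3) + 2057 = 4498/3 + 2057 = 10669/3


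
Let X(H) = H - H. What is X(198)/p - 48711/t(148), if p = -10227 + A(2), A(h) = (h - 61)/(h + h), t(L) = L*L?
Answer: -48711/21904 ≈ -2.2238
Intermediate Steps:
X(H) = 0
t(L) = L²
A(h) = (-61 + h)/(2*h) (A(h) = (-61 + h)/((2*h)) = (-61 + h)*(1/(2*h)) = (-61 + h)/(2*h))
p = -40967/4 (p = -10227 + (½)*(-61 + 2)/2 = -10227 + (½)*(½)*(-59) = -10227 - 59/4 = -40967/4 ≈ -10242.)
X(198)/p - 48711/t(148) = 0/(-40967/4) - 48711/(148²) = 0*(-4/40967) - 48711/21904 = 0 - 48711*1/21904 = 0 - 48711/21904 = -48711/21904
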